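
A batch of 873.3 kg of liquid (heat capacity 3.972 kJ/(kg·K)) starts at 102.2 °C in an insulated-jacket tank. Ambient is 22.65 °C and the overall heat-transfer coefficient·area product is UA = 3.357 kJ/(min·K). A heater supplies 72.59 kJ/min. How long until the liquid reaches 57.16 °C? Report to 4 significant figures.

M c_p dT/dt = −UA(T − T_amb) + Q̇.
τ = M c_p/UA = 1033.29 min; T_ss = T_amb + Q̇/UA = 22.65 + 72.59/3.357 = 44.2735 °C.
T(t) = T_ss + (T₀ − T_ss)e^(−t/τ); set T = 57.16:
t = −τ ln[(T − T_ss)/(T₀ − T_ss)] = −1033.29 · ln(0.222463) = 1553.02 min.

1553 min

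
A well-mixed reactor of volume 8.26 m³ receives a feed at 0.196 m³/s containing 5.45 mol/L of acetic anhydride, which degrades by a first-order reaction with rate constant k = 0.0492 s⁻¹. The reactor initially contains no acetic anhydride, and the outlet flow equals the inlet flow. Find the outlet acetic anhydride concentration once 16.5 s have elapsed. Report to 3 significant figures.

1.24 mol/L

V dC/dt = Q(C_in − C) − k V C.
dC/dt = (Q/V) C_in − (Q/V + k) C; effective rate a = Q/V + k = 0.023729 + 0.0492 = 0.072929 s⁻¹.
C_ss = Q C_in/(Q + kV) = 1.7733 mol/L; C(t) = C_ss + (C₀ − C_ss) e^(−a t).
C(16.5) = 1.7733 + (-1.7733)·e^(−0.072929·16.5) = 1.7733 + (-1.7733)·0.30019 = 1.2409 mol/L.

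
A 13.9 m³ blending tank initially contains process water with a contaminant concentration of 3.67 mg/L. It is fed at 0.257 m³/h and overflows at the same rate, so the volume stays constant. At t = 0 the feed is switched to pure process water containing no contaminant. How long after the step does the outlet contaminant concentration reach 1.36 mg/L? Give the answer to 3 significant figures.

Unsteady species balance (constant V, well mixed): V dC/dt = Q(C_in − C), so τ = V/Q = 54.086 h.
C(t) = C_in + (C₀ − C_in) e^(−t/τ). Set C = 1.36 and solve for t:
e^(−t/τ) = (C − C_in)/(C₀ − C_in) = (1.36 − 0)/(3.67 − 0) = 0.37057
t = −τ ln(…) = 54.086 × 0.99271 = 53.691 h.

53.7 h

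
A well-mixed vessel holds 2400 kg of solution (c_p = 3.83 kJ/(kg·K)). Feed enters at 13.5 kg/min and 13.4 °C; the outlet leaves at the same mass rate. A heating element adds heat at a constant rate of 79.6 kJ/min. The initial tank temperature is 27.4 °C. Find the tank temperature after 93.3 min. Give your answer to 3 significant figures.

First-law balance (no shaft work): M c_p dT/dt = ṁ c_p (T_in − T) + 79.6.
Rearrange: dT/dt = (T_ss − T)/τ with τ = M/ṁ = 177.78 min and T_ss = T_in + Q̇/(ṁ c_p) = 14.940 °C.
Integrating: T(t) = T_ss + (T₀ − T_ss) e^(−t/τ).
T(93.3) = 14.940 + (12.460)·e^(−93.3/177.78) = 14.940 + (12.460)·0.59167 = 22.312 °C.

22.3 °C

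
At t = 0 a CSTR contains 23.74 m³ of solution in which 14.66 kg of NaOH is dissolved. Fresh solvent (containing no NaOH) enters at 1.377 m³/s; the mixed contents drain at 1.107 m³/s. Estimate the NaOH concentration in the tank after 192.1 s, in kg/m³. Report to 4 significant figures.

Let m(t) be the amount of NaOH. Volume: V(t) = V₀ + (Q_in − Q_out) t = 23.74 + 0.270000 t; V(192.1) = 75.6070 m³.
No NaOH enters, so dm/dt = −Q_out · (m/V).
dm/m = −Q_out dt/(V₀ + 0.270000 t); integrating gives ln(m/m₀) = −(Q_out/(Q_in−Q_out)) ln(V/V₀).
m = m₀ (V₀/V)^(Q_out/(Q_in−Q_out)) = 14.66 × (23.74/75.6070)^(4.10000) = 0.126911 kg.
C = m/V = 0.126911/75.6070 = 0.00167857 kg/m³.

0.001679 kg/m³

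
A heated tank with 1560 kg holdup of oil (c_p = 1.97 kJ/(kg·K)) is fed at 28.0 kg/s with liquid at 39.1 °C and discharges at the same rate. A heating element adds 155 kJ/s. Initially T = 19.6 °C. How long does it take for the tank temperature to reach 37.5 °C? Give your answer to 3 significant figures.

90.3 s

M c_p dT/dt = ṁ c_p (T_in − T) + Q̇.
τ = M/ṁ = 55.714 s; T_ss = T_in + Q̇/(ṁ c_p) = 41.910 °C.
T(t) = T_ss + (T₀ − T_ss) e^(−t/τ). Set T = 37.5:
e^(−t/τ) = (37.5 − 41.910)/(19.6 − 41.910) = 0.19767
t = −55.714 · ln(0.19767) = 90.322 s.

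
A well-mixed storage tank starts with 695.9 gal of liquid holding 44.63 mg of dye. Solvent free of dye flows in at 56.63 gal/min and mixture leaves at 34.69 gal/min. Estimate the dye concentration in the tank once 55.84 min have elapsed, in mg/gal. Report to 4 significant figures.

Let m(t) be the amount of dye. Volume: V(t) = V₀ + (Q_in − Q_out) t = 695.9 + 21.9400 t; V(55.84) = 1921.03 gal.
Solute balance: dm/dt = 0 − Q_out C = −Q_out m/V(t).
dm/m = −Q_out dt/(V₀ + 21.9400 t); integrating gives ln(m/m₀) = −(Q_out/(Q_in−Q_out)) ln(V/V₀).
m = m₀ (V₀/V)^(Q_out/(Q_in−Q_out)) = 44.63 × (695.9/1921.03)^(1.58113) = 8.96125 mg.
C = m/V = 8.96125/1921.03 = 0.00466482 mg/gal.

0.004665 mg/gal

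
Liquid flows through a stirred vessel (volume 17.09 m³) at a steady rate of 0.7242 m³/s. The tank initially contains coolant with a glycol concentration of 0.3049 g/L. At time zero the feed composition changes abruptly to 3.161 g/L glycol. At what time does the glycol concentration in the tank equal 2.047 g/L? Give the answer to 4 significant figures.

22.22 s

Mass balance on the solute (V constant): V dC/dt = Q(C_in − C), so τ = V/Q = 23.5985 s.
C(t) = C_in + (C₀ − C_in) e^(−t/τ). Set C = 2.047 and solve for t:
e^(−t/τ) = (C − C_in)/(C₀ − C_in) = (2.047 − 3.161)/(0.3049 − 3.161) = 0.390042
t = −τ ln(…) = 23.5985 × 0.941500 = 22.2179 s.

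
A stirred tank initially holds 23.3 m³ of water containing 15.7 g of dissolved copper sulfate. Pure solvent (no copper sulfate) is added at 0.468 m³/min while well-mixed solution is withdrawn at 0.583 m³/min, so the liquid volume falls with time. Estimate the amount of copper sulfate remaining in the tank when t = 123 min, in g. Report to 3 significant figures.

0.138 g

Total volume: dV/dt = Q_in − Q_out = -0.11500 m³/min, so V(t) = 23.3 − 0.11500 t and V(123) = 9.1550 m³.
No copper sulfate enters, so dm/dt = −Q_out · (m/V).
Separate: dm/m = −Q_out dt/V(t) ⇒ ln(m/m₀) = −(Q_out/(Q_in−Q_out)) ln(V/V₀).
m = m₀ (V₀/V)^(Q_out/(Q_in−Q_out)) = 15.7 × (23.3/9.1550)^(-5.0696) = 0.13778 g.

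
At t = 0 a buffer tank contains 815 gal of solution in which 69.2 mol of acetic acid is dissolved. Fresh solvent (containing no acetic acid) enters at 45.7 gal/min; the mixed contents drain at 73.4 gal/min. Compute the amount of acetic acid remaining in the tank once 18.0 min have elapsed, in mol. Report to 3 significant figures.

5.64 mol

Total volume: dV/dt = Q_in − Q_out = -27.700 gal/min, so V(t) = 815 − 27.700 t and V(18.0) = 316.40 gal.
Solute balance: dm/dt = 0 − Q_out C = −Q_out m/V(t).
Separate: dm/m = −Q_out dt/V(t) ⇒ ln(m/m₀) = −(Q_out/(Q_in−Q_out)) ln(V/V₀).
m = m₀ (V₀/V)^(Q_out/(Q_in−Q_out)) = 69.2 × (815/316.40)^(-2.6498) = 5.6395 mol.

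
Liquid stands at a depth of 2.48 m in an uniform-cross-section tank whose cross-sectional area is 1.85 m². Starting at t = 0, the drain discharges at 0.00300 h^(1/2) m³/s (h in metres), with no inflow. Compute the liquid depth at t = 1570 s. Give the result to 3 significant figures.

With no inflow, A dh/dt = −0.00300 √h.
∫ h^(−1/2) dh = −(0.00300/A) ∫ dt, giving 2√h = 2√h₀ − (0.00300/A) t.
√h = √2.48 − 0.00300·1570/(2·1.85) = 1.5748 − 1.2730 = 0.30183.
h = 0.30183² = 0.091101 m.

0.0911 m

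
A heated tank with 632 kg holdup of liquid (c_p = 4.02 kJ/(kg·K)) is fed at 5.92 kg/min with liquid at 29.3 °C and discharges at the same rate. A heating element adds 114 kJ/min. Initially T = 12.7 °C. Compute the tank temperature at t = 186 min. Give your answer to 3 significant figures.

30.3 °C

M c_p dT/dt = ṁ c_p (T_in − T) + Q̇.
Rearrange: dT/dt = (T_ss − T)/τ with τ = M/ṁ = 106.76 min and T_ss = T_in + Q̇/(ṁ c_p) = 34.090 °C.
Integrating: T(t) = T_ss + (T₀ − T_ss) e^(−t/τ).
T(186) = 34.090 + (-21.390)·e^(−186/106.76) = 34.090 + (-21.390)·0.17512 = 30.344 °C.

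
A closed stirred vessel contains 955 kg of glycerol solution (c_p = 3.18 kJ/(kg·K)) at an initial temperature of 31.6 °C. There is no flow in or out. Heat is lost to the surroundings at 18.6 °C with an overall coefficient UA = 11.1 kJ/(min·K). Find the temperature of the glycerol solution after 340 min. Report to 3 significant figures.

Lumped-capacitance energy balance: M c_p dT/dt = UA(T_amb − T).
dT/dt = (T_ss − T)/τ with T_ss = T_amb = 18.600 °C, τ = M c_p/UA = 955·3.18/11.1 = 273.59 min.
Integrating: T(t) = T_ss + (T₀ − T_ss) e^(−t/τ).
T(340) = 18.600 + (13.000)·0.28860 = 22.352 °C.

22.4 °C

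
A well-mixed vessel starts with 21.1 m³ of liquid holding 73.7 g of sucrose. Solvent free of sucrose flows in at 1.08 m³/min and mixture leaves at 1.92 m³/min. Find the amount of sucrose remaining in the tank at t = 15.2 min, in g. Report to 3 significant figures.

8.81 g

Total volume: dV/dt = Q_in − Q_out = -0.84000 m³/min, so V(t) = 21.1 − 0.84000 t and V(15.2) = 8.3320 m³.
No sucrose enters, so dm/dt = −Q_out · (m/V).
dm/m = −Q_out dt/(V₀ − 0.84000 t); integrating gives ln(m/m₀) = −(Q_out/(Q_in−Q_out)) ln(V/V₀).
m = m₀ (V₀/V)^(Q_out/(Q_in−Q_out)) = 73.7 × (21.1/8.3320)^(-2.2857) = 8.8126 g.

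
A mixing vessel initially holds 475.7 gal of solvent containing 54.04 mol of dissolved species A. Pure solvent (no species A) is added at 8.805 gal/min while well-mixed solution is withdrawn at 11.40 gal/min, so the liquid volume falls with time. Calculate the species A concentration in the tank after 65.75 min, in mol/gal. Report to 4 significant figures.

Let m(t) be the amount of species A. Volume: V(t) = V₀ + (Q_in − Q_out) t = 475.7 − 2.59500 t; V(65.75) = 305.079 gal.
Species balance (pure solvent in): dm/dt = −Q_out · m/V(t).
dm/m = −Q_out dt/(V₀ − 2.59500 t); integrating gives ln(m/m₀) = −(Q_out/(Q_in−Q_out)) ln(V/V₀).
m = m₀ (V₀/V)^(Q_out/(Q_in−Q_out)) = 54.04 × (475.7/305.079)^(-4.39306) = 7.67715 mol.
C = m/V = 7.67715/305.079 = 0.0251645 mol/gal.

0.02516 mol/gal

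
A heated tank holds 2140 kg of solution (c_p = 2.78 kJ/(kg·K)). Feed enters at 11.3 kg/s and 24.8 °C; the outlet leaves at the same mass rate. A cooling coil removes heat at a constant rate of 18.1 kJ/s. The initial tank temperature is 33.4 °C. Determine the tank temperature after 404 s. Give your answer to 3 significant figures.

Unsteady energy balance on the tank contents: M c_p dT/dt = ṁ c_p (T_in − T) − 18.1.
Rearrange: dT/dt = (T_ss − T)/τ with τ = M/ṁ = 189.38 s and T_ss = T_in − Q̇/(ṁ c_p) = 24.224 °C.
This is linear first-order; T(t) = T_ss + (T₀ − T_ss) e^(−t/τ).
T(404) = 24.224 + (9.1762)·e^(−404/189.38) = 24.224 + (9.1762)·0.11845 = 25.311 °C.

25.3 °C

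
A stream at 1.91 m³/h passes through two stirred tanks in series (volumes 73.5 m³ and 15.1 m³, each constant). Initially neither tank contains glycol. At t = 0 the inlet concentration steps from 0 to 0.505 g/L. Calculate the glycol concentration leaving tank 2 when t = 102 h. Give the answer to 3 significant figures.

Species balance on tank i: dCᵢ/dt = (Cᵢ₋₁ − Cᵢ)/τᵢ with τᵢ = Vᵢ/Q.
τ₁ = 73.5/1.91 = 38.482 h; τ₂ = 15.1/1.91 = 7.9058 h.
Tank 1: C₁ = C_in(1 − e^(−t/τ₁)). Tank 2 (τ₁ ≠ τ₂): C₂ = C_in[1 − (τ₁ e^(−t/τ₁) − τ₂ e^(−t/τ₂))/(τ₁ − τ₂)].
At t = 102: e^(−t/τ₁) = 0.070608, e^(−t/τ₂) = 2.4931e-06.
C₂ = 0.505·[1 − (38.482·0.070608 − 7.9058·2.4931e-06)/(30.576)] = 0.505·0.91114 = 0.46012 g/L.

0.460 g/L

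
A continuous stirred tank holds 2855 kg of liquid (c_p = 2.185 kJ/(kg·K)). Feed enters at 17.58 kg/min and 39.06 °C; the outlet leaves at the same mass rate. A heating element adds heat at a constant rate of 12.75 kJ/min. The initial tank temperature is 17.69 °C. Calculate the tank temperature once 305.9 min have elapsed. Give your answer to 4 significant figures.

M c_p dT/dt = ṁ c_p (T_in − T) + Q̇.
Rearrange: dT/dt = (T_ss − T)/τ with τ = M/ṁ = 162.400 min and T_ss = T_in + Q̇/(ṁ c_p) = 39.3919 °C.
Solution: T(t) = T_ss + (T₀ − T_ss) e^(−t/τ).
T(305.9) = 39.3919 + (-21.7019)·e^(−305.9/162.400) = 39.3919 + (-21.7019)·0.152039 = 36.0924 °C.

36.09 °C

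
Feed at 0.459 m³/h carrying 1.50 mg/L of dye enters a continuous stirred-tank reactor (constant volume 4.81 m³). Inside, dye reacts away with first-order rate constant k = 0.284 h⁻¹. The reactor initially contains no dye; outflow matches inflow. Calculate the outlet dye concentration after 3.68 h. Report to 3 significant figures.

Species balance: V dC/dt = Q C_in − Q C − k V C.
This is linear with rate a = Q/V + k = 0.37943 h⁻¹.
C_ss = Q C_in/(Q + kV) = 0.37725 mg/L; C(t) = C_ss + (C₀ − C_ss) e^(−a t).
C(3.68) = 0.37725 + (-0.37725)·e^(−0.37943·3.68) = 0.37725 + (-0.37725)·0.24751 = 0.28388 mg/L.

0.284 mg/L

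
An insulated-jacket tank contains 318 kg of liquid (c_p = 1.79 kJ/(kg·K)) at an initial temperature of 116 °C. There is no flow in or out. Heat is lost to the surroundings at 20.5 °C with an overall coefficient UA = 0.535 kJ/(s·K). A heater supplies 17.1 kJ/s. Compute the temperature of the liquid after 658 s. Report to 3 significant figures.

Lumped-capacitance energy balance: M c_p dT/dt = UA(T_amb − T) + Q̇.
dT/dt = (T_ss − T)/τ with T_ss = T_amb + Q̇/UA = 20.5 + 17.1/0.535 = 52.463 °C, τ = M c_p/UA = 318·1.79/0.535 = 1064.0 s.
Integrating: T(t) = T_ss + (T₀ − T_ss) e^(−t/τ).
T(658) = 52.463 + (63.537)·0.53878 = 86.695 °C.

86.7 °C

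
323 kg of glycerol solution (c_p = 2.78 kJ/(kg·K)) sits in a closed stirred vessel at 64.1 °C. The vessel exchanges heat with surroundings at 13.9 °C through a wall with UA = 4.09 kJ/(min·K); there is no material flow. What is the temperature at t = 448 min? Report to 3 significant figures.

20.4 °C

Lumped-capacitance energy balance: M c_p dT/dt = UA(T_amb − T).
dT/dt = (T_ss − T)/τ with T_ss = T_amb = 13.900 °C, τ = M c_p/UA = 323·2.78/4.09 = 219.55 min.
T approaches T_ss exponentially: T(t) = T_ss + (T₀ − T_ss) e^(−t/τ).
T(448) = 13.900 + (50.200)·0.12995 = 20.424 °C.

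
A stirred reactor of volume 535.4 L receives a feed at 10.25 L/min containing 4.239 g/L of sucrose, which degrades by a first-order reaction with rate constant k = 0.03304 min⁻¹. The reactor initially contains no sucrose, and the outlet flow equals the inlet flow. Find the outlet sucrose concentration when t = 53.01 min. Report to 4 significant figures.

Accumulation = in − out − consumed: V dC/dt = Q C_in − Q C − k V C.
dC/dt = (Q/V) C_in − (Q/V + k) C; effective rate a = Q/V + k = 0.0191446 + 0.03304 = 0.0521846 min⁻¹.
C_ss = Q C_in/(Q + kV) = 1.55513 g/L; C(t) = C_ss + (C₀ − C_ss) e^(−a t).
C(53.01) = 1.55513 + (-1.55513)·e^(−0.0521846·53.01) = 1.55513 + (-1.55513)·0.0628940 = 1.45732 g/L.

1.457 g/L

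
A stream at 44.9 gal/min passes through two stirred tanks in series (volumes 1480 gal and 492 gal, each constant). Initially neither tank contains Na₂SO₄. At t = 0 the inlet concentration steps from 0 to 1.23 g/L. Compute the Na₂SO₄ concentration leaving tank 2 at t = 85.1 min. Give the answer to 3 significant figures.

1.09 g/L

Each tank obeys Vᵢ dCᵢ/dt = Q(Cᵢ₋₁ − Cᵢ), so τᵢ = Vᵢ/Q.
τ₁ = 1480/44.9 = 32.962 min; τ₂ = 492/44.9 = 10.958 min.
Tank 1: C₁ = C_in(1 − e^(−t/τ₁)). Tank 2 (τ₁ ≠ τ₂): C₂ = C_in[1 − (τ₁ e^(−t/τ₁) − τ₂ e^(−t/τ₂))/(τ₁ − τ₂)].
At t = 85.1: e^(−t/τ₁) = 0.075642, e^(−t/τ₂) = 0.00042380.
C₂ = 1.23·[1 − (32.962·0.075642 − 10.958·0.00042380)/(22.004)] = 1.23·0.88690 = 1.0909 g/L.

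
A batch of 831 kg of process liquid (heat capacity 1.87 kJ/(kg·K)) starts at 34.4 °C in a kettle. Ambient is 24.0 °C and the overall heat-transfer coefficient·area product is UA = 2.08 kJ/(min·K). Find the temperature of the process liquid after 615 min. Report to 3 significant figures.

Heat balance on the well-mixed liquid: M c_p dT/dt = −UA(T − T_amb).
dT/dt = (T_ss − T)/τ with T_ss = T_amb = 24.000 °C, τ = M c_p/UA = 831·1.87/2.08 = 747.10 min.
Solution: T(t) = T_ss + (T₀ − T_ss) e^(−t/τ).
T(615) = 24.000 + (10.400)·0.43903 = 28.566 °C.

28.6 °C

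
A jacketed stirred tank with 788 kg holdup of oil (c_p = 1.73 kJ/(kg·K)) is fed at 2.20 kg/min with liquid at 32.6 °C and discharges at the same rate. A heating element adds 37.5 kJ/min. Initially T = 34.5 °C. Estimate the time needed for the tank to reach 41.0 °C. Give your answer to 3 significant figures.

609 min

M c_p dT/dt = ṁ c_p (T_in − T) + Q̇.
τ = M/ṁ = 358.18 min; T_ss = T_in + Q̇/(ṁ c_p) = 42.453 °C.
T(t) = T_ss + (T₀ − T_ss) e^(−t/τ). Set T = 41.0:
e^(−t/τ) = (41.0 − 42.453)/(34.5 − 42.453) = 0.18268
t = −358.18 · ln(0.18268) = 608.91 min.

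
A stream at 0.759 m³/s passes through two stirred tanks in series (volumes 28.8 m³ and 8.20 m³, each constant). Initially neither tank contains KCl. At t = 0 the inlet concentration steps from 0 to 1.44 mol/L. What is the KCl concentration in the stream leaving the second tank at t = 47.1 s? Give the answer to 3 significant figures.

0.865 mol/L

Time constants: τᵢ = Vᵢ/Q for each well-mixed tank.
τ₁ = 28.8/0.759 = 37.945 s; τ₂ = 8.20/0.759 = 10.804 s.
Tank 1: C₁ = C_in(1 − e^(−t/τ₁)). Tank 2 (τ₁ ≠ τ₂): C₂ = C_in[1 − (τ₁ e^(−t/τ₁) − τ₂ e^(−t/τ₂))/(τ₁ − τ₂)].
At t = 47.1: e^(−t/τ₁) = 0.28901, e^(−t/τ₂) = 0.012783.
C₂ = 1.44·[1 − (37.945·0.28901 − 10.804·0.012783)/(27.141)] = 1.44·0.60103 = 0.86548 mol/L.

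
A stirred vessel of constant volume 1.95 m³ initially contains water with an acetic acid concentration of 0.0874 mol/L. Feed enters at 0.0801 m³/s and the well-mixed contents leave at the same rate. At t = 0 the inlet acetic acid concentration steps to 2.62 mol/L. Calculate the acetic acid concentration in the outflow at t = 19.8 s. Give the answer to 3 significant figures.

Accumulation = in − out for the solute gives V dC/dt = Q(C_in − C).
Time constant τ = V/Q = 1.95/0.0801 = 24.345 s.
Solution: C(t) = C_in + (C₀ − C_in) e^(−t/τ).
C(19.8) = 2.62 + (0.0874 − 2.62)·e^(−19.8/24.345) = 2.62 + (-2.5326)·0.44338 = 1.4971 mol/L.

1.50 mol/L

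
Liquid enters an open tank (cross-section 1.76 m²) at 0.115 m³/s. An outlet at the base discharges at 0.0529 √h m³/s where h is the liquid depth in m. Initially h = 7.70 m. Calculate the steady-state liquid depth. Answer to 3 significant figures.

4.73 m

Volume balance on the tank: A dh/dt = Q_in − 0.0529 √h. At steady state dh/dt = 0:
Q_in = 0.0529 √h_ss ⇒ √h_ss = 0.115/0.0529 = 2.1739.
h_ss = 2.1739² = 4.7259 m. (Since h₀ = 7.70 m > h_ss, the level will fall toward this value.)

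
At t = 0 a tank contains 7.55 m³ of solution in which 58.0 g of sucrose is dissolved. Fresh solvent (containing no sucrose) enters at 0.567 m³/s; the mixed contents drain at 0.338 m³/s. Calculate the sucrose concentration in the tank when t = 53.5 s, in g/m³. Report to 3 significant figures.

0.706 g/m³

Let m(t) be the amount of sucrose. Volume: V(t) = V₀ + (Q_in − Q_out) t = 7.55 + 0.22900 t; V(53.5) = 19.801 m³.
Solute balance: dm/dt = 0 − Q_out C = −Q_out m/V(t).
Separate: dm/m = −Q_out dt/V(t) ⇒ ln(m/m₀) = −(Q_out/(Q_in−Q_out)) ln(V/V₀).
m = m₀ (V₀/V)^(Q_out/(Q_in−Q_out)) = 58.0 × (7.55/19.801)^(1.4760) = 13.975 g.
C = m/V = 13.975/19.801 = 0.70577 g/m³.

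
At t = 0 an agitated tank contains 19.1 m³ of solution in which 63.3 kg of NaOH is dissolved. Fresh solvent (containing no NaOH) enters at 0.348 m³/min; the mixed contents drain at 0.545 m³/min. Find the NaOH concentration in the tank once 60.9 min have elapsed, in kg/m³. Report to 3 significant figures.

0.577 kg/m³

Total volume: dV/dt = Q_in − Q_out = -0.19700 m³/min, so V(t) = 19.1 − 0.19700 t and V(60.9) = 7.1027 m³.
Solute balance: dm/dt = 0 − Q_out C = −Q_out m/V(t).
Separate: dm/m = −Q_out dt/V(t) ⇒ ln(m/m₀) = −(Q_out/(Q_in−Q_out)) ln(V/V₀).
m = m₀ (V₀/V)^(Q_out/(Q_in−Q_out)) = 63.3 × (19.1/7.1027)^(-2.7665) = 4.1010 kg.
C = m/V = 4.1010/7.1027 = 0.57739 kg/m³.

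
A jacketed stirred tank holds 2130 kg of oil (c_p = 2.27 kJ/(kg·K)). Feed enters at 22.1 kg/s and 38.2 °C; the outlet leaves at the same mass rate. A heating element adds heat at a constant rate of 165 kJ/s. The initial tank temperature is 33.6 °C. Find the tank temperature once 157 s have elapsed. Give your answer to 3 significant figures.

39.9 °C

M c_p dT/dt = ṁ c_p (T_in − T) + Q̇.
Rearrange: dT/dt = (T_ss − T)/τ with τ = M/ṁ = 96.380 s and T_ss = T_in + Q̇/(ṁ c_p) = 41.489 °C.
This is linear first-order; T(t) = T_ss + (T₀ − T_ss) e^(−t/τ).
T(157) = 41.489 + (-7.8890)·e^(−157/96.380) = 41.489 + (-7.8890)·0.19613 = 39.942 °C.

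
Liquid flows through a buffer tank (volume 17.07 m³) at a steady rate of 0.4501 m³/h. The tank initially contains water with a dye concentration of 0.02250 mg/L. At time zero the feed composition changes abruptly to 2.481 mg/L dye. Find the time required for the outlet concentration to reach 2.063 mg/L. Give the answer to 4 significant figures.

67.20 h

Species balance: V dC/dt = Q(C_in − C) ⇒ τ = V/Q = 37.9249 h.
C(t) = C_in + (C₀ − C_in) e^(−t/τ). Set C = 2.063 and solve for t:
e^(−t/τ) = (C − C_in)/(C₀ − C_in) = (2.063 − 2.481)/(0.02250 − 2.481) = 0.170022
t = −τ ln(…) = 37.9249 × 1.77183 = 67.1963 h.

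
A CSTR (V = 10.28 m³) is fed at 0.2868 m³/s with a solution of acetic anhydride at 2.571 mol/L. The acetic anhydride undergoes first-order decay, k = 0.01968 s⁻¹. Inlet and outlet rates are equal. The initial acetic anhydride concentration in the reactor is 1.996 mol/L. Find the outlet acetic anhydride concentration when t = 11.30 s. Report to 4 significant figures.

1.793 mol/L

V dC/dt = Q(C_in − C) − k V C.
This is linear with rate a = Q/V + k = 0.0475788 s⁻¹.
C_ss = Q C_in/(Q + kV) = 1.50756 mol/L; C(t) = C_ss + (C₀ − C_ss) e^(−a t).
C(11.30) = 1.50756 + (0.488441)·e^(−0.0475788·11.30) = 1.50756 + (0.488441)·0.584125 = 1.79287 mol/L.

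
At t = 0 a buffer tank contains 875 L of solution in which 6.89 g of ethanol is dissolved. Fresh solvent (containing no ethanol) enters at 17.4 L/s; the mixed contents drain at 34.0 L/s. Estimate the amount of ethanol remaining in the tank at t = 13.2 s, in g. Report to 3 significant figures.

Let m(t) be the amount of ethanol. Volume: V(t) = V₀ + (Q_in − Q_out) t = 875 − 16.600 t; V(13.2) = 655.88 L.
Solute balance: dm/dt = 0 − Q_out C = −Q_out m/V(t).
Separate: dm/m = −Q_out dt/V(t) ⇒ ln(m/m₀) = −(Q_out/(Q_in−Q_out)) ln(V/V₀).
m = m₀ (V₀/V)^(Q_out/(Q_in−Q_out)) = 6.89 × (875/655.88)^(-2.0482) = 3.8179 g.

3.82 g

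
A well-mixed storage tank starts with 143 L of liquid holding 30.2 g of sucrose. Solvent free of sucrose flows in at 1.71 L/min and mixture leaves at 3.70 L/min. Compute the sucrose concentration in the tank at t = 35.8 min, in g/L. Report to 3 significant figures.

0.117 g/L

Total volume: dV/dt = Q_in − Q_out = -1.9900 L/min, so V(t) = 143 − 1.9900 t and V(35.8) = 71.758 L.
Solute balance: dm/dt = 0 − Q_out C = −Q_out m/V(t).
Separate: dm/m = −Q_out dt/V(t) ⇒ ln(m/m₀) = −(Q_out/(Q_in−Q_out)) ln(V/V₀).
m = m₀ (V₀/V)^(Q_out/(Q_in−Q_out)) = 30.2 × (143/71.758)^(-1.8593) = 8.3794 g.
C = m/V = 8.3794/71.758 = 0.11677 g/L.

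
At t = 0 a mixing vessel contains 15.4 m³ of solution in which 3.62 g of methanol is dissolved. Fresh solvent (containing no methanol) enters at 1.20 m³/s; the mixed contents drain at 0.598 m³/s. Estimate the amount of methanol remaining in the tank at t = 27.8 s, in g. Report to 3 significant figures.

1.74 g

Let m(t) be the amount of methanol. Volume: V(t) = V₀ + (Q_in − Q_out) t = 15.4 + 0.60200 t; V(27.8) = 32.136 m³.
Solute balance: dm/dt = 0 − Q_out C = −Q_out m/V(t).
Separate: dm/m = −Q_out dt/V(t) ⇒ ln(m/m₀) = −(Q_out/(Q_in−Q_out)) ln(V/V₀).
m = m₀ (V₀/V)^(Q_out/(Q_in−Q_out)) = 3.62 × (15.4/32.136)^(0.99336) = 1.7433 g.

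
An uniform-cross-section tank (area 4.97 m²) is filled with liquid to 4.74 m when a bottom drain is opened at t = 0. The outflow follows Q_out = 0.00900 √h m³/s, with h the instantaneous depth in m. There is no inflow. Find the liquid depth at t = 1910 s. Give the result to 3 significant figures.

0.201 m

Mass balance (ρ constant): A dh/dt = −0.00900 √h.
Separate and integrate: 2(√h − √h₀) = −(0.00900/A) t.
√h = √4.74 − 0.00900·1910/(2·4.97) = 2.1772 − 1.7294 = 0.44778.
h = 0.44778² = 0.20051 m.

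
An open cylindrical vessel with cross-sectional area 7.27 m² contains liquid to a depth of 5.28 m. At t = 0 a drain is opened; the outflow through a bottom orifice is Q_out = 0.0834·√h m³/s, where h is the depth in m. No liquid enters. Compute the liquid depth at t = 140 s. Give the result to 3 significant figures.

Mass balance (ρ constant): A dh/dt = −0.0834 √h.
Separate and integrate: 2(√h − √h₀) = −(0.0834/A) t.
√h = √5.28 − 0.0834·140/(2·7.27) = 2.2978 − 0.80303 = 1.4948.
h = 1.4948² = 2.2344 m.

2.23 m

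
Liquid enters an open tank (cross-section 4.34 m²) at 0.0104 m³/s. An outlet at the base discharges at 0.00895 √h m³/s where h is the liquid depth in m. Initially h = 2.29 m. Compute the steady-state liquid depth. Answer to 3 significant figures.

1.35 m

Level balance: A dh/dt = 0.0104 − 0.00895 √h. Setting dh/dt = 0:
Q_in = 0.00895 √h_ss ⇒ √h_ss = 0.0104/0.00895 = 1.1620.
h_ss = 1.1620² = 1.3503 m. (Since h₀ = 2.29 m > h_ss, the level will fall toward this value.)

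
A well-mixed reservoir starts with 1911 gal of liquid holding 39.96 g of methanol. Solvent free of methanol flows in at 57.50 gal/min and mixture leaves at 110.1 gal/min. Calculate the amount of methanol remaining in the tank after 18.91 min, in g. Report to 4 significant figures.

Total volume: dV/dt = Q_in − Q_out = -52.6000 gal/min, so V(t) = 1911 − 52.6000 t and V(18.91) = 916.334 gal.
Species balance (pure solvent in): dm/dt = −Q_out · m/V(t).
dm/m = −Q_out dt/(V₀ − 52.6000 t); integrating gives ln(m/m₀) = −(Q_out/(Q_in−Q_out)) ln(V/V₀).
m = m₀ (V₀/V)^(Q_out/(Q_in−Q_out)) = 39.96 × (1911/916.334)^(-2.09316) = 8.57977 g.

8.580 g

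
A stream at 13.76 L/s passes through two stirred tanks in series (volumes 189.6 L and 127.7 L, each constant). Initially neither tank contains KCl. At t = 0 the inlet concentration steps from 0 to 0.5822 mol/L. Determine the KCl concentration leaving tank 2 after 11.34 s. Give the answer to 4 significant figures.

0.1530 mol/L

Each tank obeys Vᵢ dCᵢ/dt = Q(Cᵢ₋₁ − Cᵢ), so τᵢ = Vᵢ/Q.
τ₁ = 189.6/13.76 = 13.7791 s; τ₂ = 127.7/13.76 = 9.28052 s.
Solving the cascade with C₁(0)=C₂(0)=0 gives C₂(t) = C_in[1 − (τ₁ e^(−t/τ₁) − τ₂ e^(−t/τ₂))/(τ₁ − τ₂)].
At t = 11.34: e^(−t/τ₁) = 0.439118, e^(−t/τ₂) = 0.294666.
C₂ = 0.5822·[1 − (13.7791·0.439118 − 9.28052·0.294666)/(4.49855)] = 0.5822·0.262876 = 0.153047 mol/L.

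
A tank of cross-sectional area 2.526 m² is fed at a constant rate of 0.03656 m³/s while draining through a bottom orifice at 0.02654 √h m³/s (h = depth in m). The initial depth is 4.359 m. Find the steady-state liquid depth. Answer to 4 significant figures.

1.898 m

A dh/dt = Q_in − 0.02654 √h. Steady state requires inflow = outflow:
Q_in = 0.02654 √h_ss ⇒ √h_ss = 0.03656/0.02654 = 1.37754.
h_ss = 1.37754² = 1.89763 m. (Since h₀ = 4.359 m > h_ss, the level will fall toward this value.)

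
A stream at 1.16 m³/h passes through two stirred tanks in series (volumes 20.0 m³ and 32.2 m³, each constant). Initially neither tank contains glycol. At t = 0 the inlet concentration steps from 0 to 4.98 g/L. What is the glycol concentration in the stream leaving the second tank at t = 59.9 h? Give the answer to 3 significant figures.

Each tank obeys Vᵢ dCᵢ/dt = Q(Cᵢ₋₁ − Cᵢ), so τᵢ = Vᵢ/Q.
τ₁ = 20.0/1.16 = 17.241 h; τ₂ = 32.2/1.16 = 27.759 h.
Tank 1: C₁ = C_in(1 − e^(−t/τ₁)). Tank 2 (τ₁ ≠ τ₂): C₂ = C_in[1 − (τ₁ e^(−t/τ₁) − τ₂ e^(−t/τ₂))/(τ₁ − τ₂)].
At t = 59.9: e^(−t/τ₁) = 0.030987, e^(−t/τ₂) = 0.11557.
C₂ = 4.98·[1 − (17.241·0.030987 − 27.759·0.11557)/(-10.517)] = 4.98·0.74577 = 3.7139 g/L.

3.71 g/L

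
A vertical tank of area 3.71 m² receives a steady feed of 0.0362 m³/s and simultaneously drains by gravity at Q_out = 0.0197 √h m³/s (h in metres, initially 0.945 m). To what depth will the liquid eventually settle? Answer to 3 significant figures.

3.38 m

A dh/dt = Q_in − 0.0197 √h. Steady state requires inflow = outflow:
Q_in = 0.0197 √h_ss ⇒ √h_ss = 0.0362/0.0197 = 1.8376.
h_ss = 1.8376² = 3.3766 m. (Since h₀ = 0.945 m < h_ss, the level will rise toward this value.)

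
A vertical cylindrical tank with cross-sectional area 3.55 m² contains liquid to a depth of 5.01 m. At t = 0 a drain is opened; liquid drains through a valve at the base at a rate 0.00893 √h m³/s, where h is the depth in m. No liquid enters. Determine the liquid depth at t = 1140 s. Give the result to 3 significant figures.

0.647 m

With no inflow, A dh/dt = −0.00893 √h.
This is separable: 2 d(√h)/dt = −0.00893/A, so √h = √h₀ − (0.00893/(2A)) t.
√h = √5.01 − 0.00893·1140/(2·3.55) = 2.2383 − 1.4338 = 0.80447.
h = 0.80447² = 0.64718 m.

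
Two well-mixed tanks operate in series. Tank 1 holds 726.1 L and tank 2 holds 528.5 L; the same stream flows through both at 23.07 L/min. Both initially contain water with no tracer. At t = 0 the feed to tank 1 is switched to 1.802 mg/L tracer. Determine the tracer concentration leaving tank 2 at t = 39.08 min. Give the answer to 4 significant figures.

Species balance on tank i: dCᵢ/dt = (Cᵢ₋₁ − Cᵢ)/τᵢ with τᵢ = Vᵢ/Q.
τ₁ = 726.1/23.07 = 31.4738 min; τ₂ = 528.5/23.07 = 22.9085 min.
Tank 1: C₁ = C_in(1 − e^(−t/τ₁)). Tank 2 (τ₁ ≠ τ₂): C₂ = C_in[1 − (τ₁ e^(−t/τ₁) − τ₂ e^(−t/τ₂))/(τ₁ − τ₂)].
At t = 39.08: e^(−t/τ₁) = 0.288902, e^(−t/τ₂) = 0.181606.
C₂ = 1.802·[1 − (31.4738·0.288902 − 22.9085·0.181606)/(8.56524)] = 1.802·0.424126 = 0.764276 mg/L.

0.7643 mg/L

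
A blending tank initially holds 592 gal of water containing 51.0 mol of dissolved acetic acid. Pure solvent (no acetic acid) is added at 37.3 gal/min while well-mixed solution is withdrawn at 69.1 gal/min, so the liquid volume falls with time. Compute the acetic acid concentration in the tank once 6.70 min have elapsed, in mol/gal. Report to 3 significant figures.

Total volume: dV/dt = Q_in − Q_out = -31.800 gal/min, so V(t) = 592 − 31.800 t and V(6.70) = 378.94 gal.
No acetic acid enters, so dm/dt = −Q_out · (m/V).
dm/m = −Q_out dt/(V₀ − 31.800 t); integrating gives ln(m/m₀) = −(Q_out/(Q_in−Q_out)) ln(V/V₀).
m = m₀ (V₀/V)^(Q_out/(Q_in−Q_out)) = 51.0 × (592/378.94)^(-2.1730) = 19.344 mol.
C = m/V = 19.344/378.94 = 0.051049 mol/gal.

0.0510 mol/gal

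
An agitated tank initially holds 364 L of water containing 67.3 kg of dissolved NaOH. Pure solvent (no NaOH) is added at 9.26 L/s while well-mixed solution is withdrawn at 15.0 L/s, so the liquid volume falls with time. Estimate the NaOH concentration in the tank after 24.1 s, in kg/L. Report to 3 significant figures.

Let m(t) be the amount of NaOH. Volume: V(t) = V₀ + (Q_in − Q_out) t = 364 − 5.7400 t; V(24.1) = 225.67 L.
Solute balance: dm/dt = 0 − Q_out C = −Q_out m/V(t).
Separate: dm/m = −Q_out dt/V(t) ⇒ ln(m/m₀) = −(Q_out/(Q_in−Q_out)) ln(V/V₀).
m = m₀ (V₀/V)^(Q_out/(Q_in−Q_out)) = 67.3 × (364/225.67)^(-2.6132) = 19.294 kg.
C = m/V = 19.294/225.67 = 0.085496 kg/L.

0.0855 kg/L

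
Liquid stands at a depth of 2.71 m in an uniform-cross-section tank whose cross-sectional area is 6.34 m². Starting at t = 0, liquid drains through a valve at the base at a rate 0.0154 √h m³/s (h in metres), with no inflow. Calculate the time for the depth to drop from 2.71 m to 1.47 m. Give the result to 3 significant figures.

Volume balance on the tank: A dh/dt = −0.0154 √h.
Separate and integrate: 2(√h − √h₀) = −(0.0154/A) t.
t = 2A(√h₀ − √h)/0.0154 = 2·6.34·(√2.71 − √1.47)/0.0154
  = 12.680 × (1.6462 − 1.2124) / 0.0154 = 357.16 s.

357 s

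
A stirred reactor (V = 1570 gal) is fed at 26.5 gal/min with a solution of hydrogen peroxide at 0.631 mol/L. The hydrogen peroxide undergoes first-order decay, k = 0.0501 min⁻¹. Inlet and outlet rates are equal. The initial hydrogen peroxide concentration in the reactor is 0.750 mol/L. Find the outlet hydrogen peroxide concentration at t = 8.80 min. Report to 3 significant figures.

0.487 mol/L

Species balance: V dC/dt = Q C_in − Q C − k V C.
This is linear with rate a = Q/V + k = 0.066979 min⁻¹.
C_ss = Q C_in/(Q + kV) = 0.15901 mol/L; C(t) = C_ss + (C₀ − C_ss) e^(−a t).
C(8.80) = 0.15901 + (0.59099)·e^(−0.066979·8.80) = 0.15901 + (0.59099)·0.55465 = 0.48681 mol/L.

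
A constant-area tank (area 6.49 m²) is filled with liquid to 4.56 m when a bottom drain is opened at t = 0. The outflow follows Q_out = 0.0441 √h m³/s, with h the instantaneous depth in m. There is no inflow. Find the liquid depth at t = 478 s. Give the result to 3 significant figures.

A dh/dt = −Q_out = −0.0441 √h.
Separate and integrate: 2(√h − √h₀) = −(0.0441/A) t.
√h = √4.56 − 0.0441·478/(2·6.49) = 2.1354 − 1.6240 = 0.51139.
h = 0.51139² = 0.26152 m.

0.262 m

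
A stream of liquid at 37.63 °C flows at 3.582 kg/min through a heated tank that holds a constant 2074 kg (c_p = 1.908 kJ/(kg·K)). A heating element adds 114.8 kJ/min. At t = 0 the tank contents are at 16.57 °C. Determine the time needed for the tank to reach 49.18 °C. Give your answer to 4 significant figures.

1144 min

First-law balance (no shaft work): M c_p dT/dt = ṁ c_p (T_in − T) + 114.8.
τ = M/ṁ = 579.006 min; T_ss = T_in + Q̇/(ṁ c_p) = 54.4272 °C.
T(t) = T_ss + (T₀ − T_ss) e^(−t/τ). Set T = 49.18:
e^(−t/τ) = (49.18 − 54.4272)/(16.57 − 54.4272) = 0.138606
t = −579.006 · ln(0.138606) = 1144.19 min.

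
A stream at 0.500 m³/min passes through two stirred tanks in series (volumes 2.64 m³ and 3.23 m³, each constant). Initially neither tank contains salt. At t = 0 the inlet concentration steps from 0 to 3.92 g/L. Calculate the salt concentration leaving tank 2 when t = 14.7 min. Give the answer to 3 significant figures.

Each tank obeys Vᵢ dCᵢ/dt = Q(Cᵢ₋₁ − Cᵢ), so τᵢ = Vᵢ/Q.
τ₁ = 2.64/0.500 = 5.2800 min; τ₂ = 3.23/0.500 = 6.4600 min.
Tank 1: C₁ = C_in(1 − e^(−t/τ₁)). Tank 2 (τ₁ ≠ τ₂): C₂ = C_in[1 − (τ₁ e^(−t/τ₁) − τ₂ e^(−t/τ₂))/(τ₁ − τ₂)].
At t = 14.7: e^(−t/τ₁) = 0.061785, e^(−t/τ₂) = 0.10274.
C₂ = 3.92·[1 − (5.2800·0.061785 − 6.4600·0.10274)/(-1.1800)] = 3.92·0.71400 = 2.7989 g/L.

2.80 g/L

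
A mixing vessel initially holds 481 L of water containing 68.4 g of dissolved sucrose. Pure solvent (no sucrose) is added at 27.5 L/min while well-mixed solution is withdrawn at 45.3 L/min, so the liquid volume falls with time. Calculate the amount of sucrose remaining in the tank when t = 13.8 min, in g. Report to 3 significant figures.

Total volume: dV/dt = Q_in − Q_out = -17.800 L/min, so V(t) = 481 − 17.800 t and V(13.8) = 235.36 L.
Solute balance: dm/dt = 0 − Q_out C = −Q_out m/V(t).
dm/m = −Q_out dt/(V₀ − 17.800 t); integrating gives ln(m/m₀) = −(Q_out/(Q_in−Q_out)) ln(V/V₀).
m = m₀ (V₀/V)^(Q_out/(Q_in−Q_out)) = 68.4 × (481/235.36)^(-2.5449) = 11.094 g.

11.1 g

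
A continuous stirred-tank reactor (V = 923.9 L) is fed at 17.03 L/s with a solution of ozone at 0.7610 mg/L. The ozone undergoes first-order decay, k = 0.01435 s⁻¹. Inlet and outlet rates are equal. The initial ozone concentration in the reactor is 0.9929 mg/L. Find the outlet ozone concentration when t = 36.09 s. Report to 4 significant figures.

0.6010 mg/L

Accumulation = in − out − consumed: V dC/dt = Q C_in − Q C − k V C.
dC/dt = (Q/V) C_in − (Q/V + k) C; effective rate a = Q/V + k = 0.0184327 + 0.01435 = 0.0327827 s⁻¹.
C_ss = Q C_in/(Q + kV) = 0.427887 mg/L; C(t) = C_ss + (C₀ − C_ss) e^(−a t).
C(36.09) = 0.427887 + (0.565013)·e^(−0.0327827·36.09) = 0.427887 + (0.565013)·0.306319 = 0.600961 mg/L.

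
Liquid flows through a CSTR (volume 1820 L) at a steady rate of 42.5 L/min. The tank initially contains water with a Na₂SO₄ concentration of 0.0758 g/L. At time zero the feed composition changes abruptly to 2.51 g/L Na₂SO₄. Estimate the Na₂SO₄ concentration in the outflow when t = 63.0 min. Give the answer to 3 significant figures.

Mass balance on the solute (V constant): V dC/dt = Q(C_in − C).
Time constant τ = V/Q = 1820/42.5 = 42.824 min.
Solution: C(t) = C_in + (C₀ − C_in) e^(−t/τ).
C(63.0) = 2.51 + (0.0758 − 2.51)·e^(−63.0/42.824) = 2.51 + (-2.4342)·0.22966 = 1.9510 g/L.

1.95 g/L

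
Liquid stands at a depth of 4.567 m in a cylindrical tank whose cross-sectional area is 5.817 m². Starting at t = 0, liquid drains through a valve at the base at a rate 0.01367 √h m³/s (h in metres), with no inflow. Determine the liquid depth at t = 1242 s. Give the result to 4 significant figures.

A dh/dt = −Q_out = −0.01367 √h.
This is separable: 2 d(√h)/dt = −0.01367/A, so √h = √h₀ − (0.01367/(2A)) t.
√h = √4.567 − 0.01367·1242/(2·5.817) = 2.13705 − 1.45936 = 0.677699.
h = 0.677699² = 0.459276 m.

0.4593 m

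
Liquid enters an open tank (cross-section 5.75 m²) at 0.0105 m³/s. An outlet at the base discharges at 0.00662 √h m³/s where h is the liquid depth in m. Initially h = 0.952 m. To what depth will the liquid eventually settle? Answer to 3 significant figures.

2.52 m

A dh/dt = Q_in − 0.00662 √h. Steady state requires inflow = outflow:
Q_in = 0.00662 √h_ss ⇒ √h_ss = 0.0105/0.00662 = 1.5861.
h_ss = 1.5861² = 2.5157 m. (Since h₀ = 0.952 m < h_ss, the level will rise toward this value.)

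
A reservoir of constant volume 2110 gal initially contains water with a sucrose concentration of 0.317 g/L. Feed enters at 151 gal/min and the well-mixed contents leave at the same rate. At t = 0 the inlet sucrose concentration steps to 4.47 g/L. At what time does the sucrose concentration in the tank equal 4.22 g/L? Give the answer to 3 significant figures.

39.3 min

Species balance: V dC/dt = Q(C_in − C) ⇒ τ = V/Q = 13.974 min.
C(t) = C_in + (C₀ − C_in) e^(−t/τ). Set C = 4.22 and solve for t:
e^(−t/τ) = (C − C_in)/(C₀ − C_in) = (4.22 − 4.47)/(0.317 − 4.47) = 0.060197
t = −τ ln(…) = 13.974 × 2.8101 = 39.267 min.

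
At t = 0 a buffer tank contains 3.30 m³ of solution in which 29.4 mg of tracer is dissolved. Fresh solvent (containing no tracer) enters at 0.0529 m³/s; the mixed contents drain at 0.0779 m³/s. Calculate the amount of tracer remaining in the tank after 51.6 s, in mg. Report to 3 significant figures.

Total volume: dV/dt = Q_in − Q_out = -0.025000 m³/s, so V(t) = 3.30 − 0.025000 t and V(51.6) = 2.0100 m³.
No tracer enters, so dm/dt = −Q_out · (m/V).
Separate: dm/m = −Q_out dt/V(t) ⇒ ln(m/m₀) = −(Q_out/(Q_in−Q_out)) ln(V/V₀).
m = m₀ (V₀/V)^(Q_out/(Q_in−Q_out)) = 29.4 × (3.30/2.0100)^(-3.1160) = 6.2722 mg.

6.27 mg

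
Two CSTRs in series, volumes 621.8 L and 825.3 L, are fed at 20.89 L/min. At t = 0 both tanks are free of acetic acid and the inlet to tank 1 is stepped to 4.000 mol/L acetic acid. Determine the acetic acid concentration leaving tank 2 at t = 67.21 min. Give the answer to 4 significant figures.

Time constants: τᵢ = Vᵢ/Q for each well-mixed tank.
τ₁ = 621.8/20.89 = 29.7654 min; τ₂ = 825.3/20.89 = 39.5069 min.
Solving the cascade with C₁(0)=C₂(0)=0 gives C₂(t) = C_in[1 − (τ₁ e^(−t/τ₁) − τ₂ e^(−t/τ₂))/(τ₁ − τ₂)].
At t = 67.21: e^(−t/τ₁) = 0.104561, e^(−t/τ₂) = 0.182461.
C₂ = 4.000·[1 − (29.7654·0.104561 − 39.5069·0.182461)/(-9.74150)] = 4.000·0.579513 = 2.31805 mol/L.

2.318 mol/L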